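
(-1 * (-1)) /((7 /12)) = 12 /7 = 1.71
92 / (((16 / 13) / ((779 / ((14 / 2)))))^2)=2358790967 / 3136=752165.49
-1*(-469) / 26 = 469 / 26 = 18.04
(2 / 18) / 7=0.02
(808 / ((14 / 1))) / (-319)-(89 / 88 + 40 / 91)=-378967 / 232232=-1.63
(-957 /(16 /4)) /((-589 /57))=2871 /124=23.15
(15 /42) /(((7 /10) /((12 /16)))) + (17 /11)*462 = 140019 /196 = 714.38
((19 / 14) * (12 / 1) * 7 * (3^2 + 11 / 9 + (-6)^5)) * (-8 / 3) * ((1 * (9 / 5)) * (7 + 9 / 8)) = 34526648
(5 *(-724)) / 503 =-3620 / 503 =-7.20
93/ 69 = 1.35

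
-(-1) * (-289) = -289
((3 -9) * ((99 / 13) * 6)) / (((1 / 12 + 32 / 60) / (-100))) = 21384000 / 481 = 44457.38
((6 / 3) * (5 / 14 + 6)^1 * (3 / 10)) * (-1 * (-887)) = 236829 / 70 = 3383.27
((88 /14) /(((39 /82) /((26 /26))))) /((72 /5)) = 2255 /2457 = 0.92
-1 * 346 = -346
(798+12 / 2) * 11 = 8844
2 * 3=6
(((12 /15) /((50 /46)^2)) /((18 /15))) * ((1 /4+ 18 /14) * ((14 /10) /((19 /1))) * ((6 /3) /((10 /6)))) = 0.08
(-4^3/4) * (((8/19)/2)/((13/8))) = -512/247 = -2.07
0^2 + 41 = 41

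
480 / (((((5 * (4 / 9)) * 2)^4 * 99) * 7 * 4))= 2187 / 4928000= 0.00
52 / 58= 26 / 29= 0.90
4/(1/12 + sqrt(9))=48/37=1.30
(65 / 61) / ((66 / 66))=65 / 61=1.07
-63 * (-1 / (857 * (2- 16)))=-9 / 1714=-0.01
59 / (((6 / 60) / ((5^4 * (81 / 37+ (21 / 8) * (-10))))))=-656559375 / 74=-8872423.99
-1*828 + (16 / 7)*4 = -5732 / 7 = -818.86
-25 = -25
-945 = -945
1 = 1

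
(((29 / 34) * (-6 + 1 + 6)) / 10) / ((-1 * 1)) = -29 / 340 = -0.09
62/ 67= 0.93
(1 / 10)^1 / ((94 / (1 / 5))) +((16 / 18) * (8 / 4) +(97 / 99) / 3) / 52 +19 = 19.04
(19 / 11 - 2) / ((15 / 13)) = -13 / 55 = -0.24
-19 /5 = -3.80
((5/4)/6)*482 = 1205/12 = 100.42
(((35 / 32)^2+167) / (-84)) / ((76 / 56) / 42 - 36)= 1205631 / 21656576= 0.06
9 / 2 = 4.50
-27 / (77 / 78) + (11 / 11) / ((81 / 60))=-55322 / 2079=-26.61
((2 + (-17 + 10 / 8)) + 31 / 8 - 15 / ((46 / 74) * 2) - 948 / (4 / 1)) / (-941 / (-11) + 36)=-524095 / 246008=-2.13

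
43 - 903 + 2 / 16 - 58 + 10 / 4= -7323 / 8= -915.38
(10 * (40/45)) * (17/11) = 1360/99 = 13.74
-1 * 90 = -90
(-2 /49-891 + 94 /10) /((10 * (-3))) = 29.39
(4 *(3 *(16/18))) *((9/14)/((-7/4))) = -192/49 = -3.92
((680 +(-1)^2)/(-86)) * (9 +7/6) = -13847/172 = -80.51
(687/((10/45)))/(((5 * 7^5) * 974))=6183/163700180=0.00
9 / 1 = 9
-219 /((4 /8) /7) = -3066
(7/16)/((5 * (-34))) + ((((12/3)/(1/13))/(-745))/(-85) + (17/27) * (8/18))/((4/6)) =68677361/164138400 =0.42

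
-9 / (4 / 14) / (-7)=9 / 2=4.50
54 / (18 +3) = 18 / 7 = 2.57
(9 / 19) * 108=51.16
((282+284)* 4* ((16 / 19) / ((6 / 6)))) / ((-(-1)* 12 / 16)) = 2542.04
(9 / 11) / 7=9 / 77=0.12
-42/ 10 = -21/ 5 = -4.20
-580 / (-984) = 145 / 246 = 0.59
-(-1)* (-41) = -41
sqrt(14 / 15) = sqrt(210) / 15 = 0.97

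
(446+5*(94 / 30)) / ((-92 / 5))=-6925 / 276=-25.09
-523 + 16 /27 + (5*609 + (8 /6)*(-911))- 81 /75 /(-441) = 43259731 /33075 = 1307.93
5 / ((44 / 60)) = 75 / 11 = 6.82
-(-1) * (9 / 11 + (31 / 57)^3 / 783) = 1305382772 / 1595067309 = 0.82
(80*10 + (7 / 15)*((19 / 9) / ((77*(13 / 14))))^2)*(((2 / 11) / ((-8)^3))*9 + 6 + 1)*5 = 97906365010481 / 3498251328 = 27987.23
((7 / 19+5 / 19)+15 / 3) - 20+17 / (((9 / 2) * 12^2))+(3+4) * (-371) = -32150845 / 12312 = -2611.34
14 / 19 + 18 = 18.74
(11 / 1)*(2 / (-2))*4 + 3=-41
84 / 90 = 14 / 15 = 0.93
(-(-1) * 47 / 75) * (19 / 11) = 893 / 825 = 1.08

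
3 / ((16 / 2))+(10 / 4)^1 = 23 / 8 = 2.88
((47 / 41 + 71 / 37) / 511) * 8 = 37200 / 775187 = 0.05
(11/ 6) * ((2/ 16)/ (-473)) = -1/ 2064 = -0.00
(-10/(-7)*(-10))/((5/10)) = -200/7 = -28.57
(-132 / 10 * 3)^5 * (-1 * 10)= 973813811.10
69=69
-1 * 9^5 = -59049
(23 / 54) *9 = 23 / 6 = 3.83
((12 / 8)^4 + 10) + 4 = 305 / 16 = 19.06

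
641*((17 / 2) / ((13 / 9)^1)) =98073 / 26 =3772.04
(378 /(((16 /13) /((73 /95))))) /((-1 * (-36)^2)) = -6643 /36480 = -0.18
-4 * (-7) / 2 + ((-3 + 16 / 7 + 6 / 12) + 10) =23.79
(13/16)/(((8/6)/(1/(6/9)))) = 117/128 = 0.91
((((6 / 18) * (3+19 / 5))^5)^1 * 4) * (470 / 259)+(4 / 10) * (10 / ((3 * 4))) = 17096831299 / 39335625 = 434.64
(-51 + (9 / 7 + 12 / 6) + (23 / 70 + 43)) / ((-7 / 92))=14122 / 245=57.64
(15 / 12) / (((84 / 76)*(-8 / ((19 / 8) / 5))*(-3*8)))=0.00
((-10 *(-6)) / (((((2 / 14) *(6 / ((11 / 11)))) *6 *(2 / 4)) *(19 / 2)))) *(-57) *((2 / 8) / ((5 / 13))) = -91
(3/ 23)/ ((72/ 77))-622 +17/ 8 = -619.74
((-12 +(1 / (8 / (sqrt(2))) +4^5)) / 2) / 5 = sqrt(2) / 80 +506 / 5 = 101.22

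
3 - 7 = -4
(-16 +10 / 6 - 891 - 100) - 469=-4423 / 3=-1474.33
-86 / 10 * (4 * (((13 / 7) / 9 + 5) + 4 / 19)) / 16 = -69703 / 5985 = -11.65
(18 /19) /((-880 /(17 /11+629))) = -7803 /11495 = -0.68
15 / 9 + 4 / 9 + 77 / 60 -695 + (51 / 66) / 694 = -118793437 / 171765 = -691.60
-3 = -3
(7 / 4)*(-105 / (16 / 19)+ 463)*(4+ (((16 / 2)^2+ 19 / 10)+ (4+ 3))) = 29138179 / 640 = 45528.40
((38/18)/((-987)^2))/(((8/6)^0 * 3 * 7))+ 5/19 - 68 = -236959789706/3498240879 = -67.74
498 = 498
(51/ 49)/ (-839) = -51/ 41111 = -0.00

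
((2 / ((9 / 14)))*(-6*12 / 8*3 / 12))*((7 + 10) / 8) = -119 / 8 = -14.88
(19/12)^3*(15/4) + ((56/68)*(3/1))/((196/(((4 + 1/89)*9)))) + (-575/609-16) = -66774187/41626368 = -1.60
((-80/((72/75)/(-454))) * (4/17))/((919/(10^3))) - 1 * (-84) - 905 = 8865.57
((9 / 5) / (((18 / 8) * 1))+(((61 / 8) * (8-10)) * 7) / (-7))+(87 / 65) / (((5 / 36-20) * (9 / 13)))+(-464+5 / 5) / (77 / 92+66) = 5549689 / 614900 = 9.03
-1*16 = -16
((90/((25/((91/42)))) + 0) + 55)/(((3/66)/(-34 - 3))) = -51119.20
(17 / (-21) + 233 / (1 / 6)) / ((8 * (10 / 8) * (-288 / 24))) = -29341 / 2520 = -11.64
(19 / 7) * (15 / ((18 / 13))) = 1235 / 42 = 29.40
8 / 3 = 2.67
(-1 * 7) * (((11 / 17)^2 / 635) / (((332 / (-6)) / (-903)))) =-2294523 / 30463490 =-0.08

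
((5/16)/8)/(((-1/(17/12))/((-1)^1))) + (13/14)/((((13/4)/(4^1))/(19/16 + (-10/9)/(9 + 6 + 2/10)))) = 814459/612864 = 1.33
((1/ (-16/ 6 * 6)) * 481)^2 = 231361/ 256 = 903.75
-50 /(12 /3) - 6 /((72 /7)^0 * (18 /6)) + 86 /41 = -1017 /82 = -12.40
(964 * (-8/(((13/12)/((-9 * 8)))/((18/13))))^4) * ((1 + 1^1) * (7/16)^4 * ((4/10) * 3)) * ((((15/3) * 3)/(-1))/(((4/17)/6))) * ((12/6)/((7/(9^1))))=-19976129645053670691176448/815730721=-24488632254238308.49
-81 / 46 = -1.76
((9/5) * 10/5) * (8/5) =144/25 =5.76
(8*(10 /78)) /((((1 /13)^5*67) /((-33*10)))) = -125668400 /67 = -1875647.76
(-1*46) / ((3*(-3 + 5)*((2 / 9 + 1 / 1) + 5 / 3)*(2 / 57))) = -3933 / 52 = -75.63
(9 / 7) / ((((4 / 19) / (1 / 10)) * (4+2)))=0.10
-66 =-66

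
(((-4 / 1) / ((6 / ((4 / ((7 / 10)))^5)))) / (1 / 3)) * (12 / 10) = -245760000 / 16807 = -14622.48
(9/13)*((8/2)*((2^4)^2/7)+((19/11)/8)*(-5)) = 805023/8008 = 100.53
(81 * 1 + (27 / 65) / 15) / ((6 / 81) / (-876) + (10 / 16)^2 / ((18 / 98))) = 905966208 / 23777975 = 38.10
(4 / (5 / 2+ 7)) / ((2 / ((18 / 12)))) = 6 / 19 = 0.32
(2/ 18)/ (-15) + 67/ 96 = 0.69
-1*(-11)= 11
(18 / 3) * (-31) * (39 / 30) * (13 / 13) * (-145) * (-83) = -2910063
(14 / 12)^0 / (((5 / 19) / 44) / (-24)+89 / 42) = 140448 / 297581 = 0.47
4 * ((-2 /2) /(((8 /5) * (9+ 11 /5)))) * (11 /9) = -275 /1008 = -0.27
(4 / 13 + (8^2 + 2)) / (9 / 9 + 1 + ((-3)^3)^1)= -862 / 325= -2.65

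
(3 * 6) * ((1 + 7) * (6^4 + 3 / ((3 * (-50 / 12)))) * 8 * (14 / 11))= 522450432 / 275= 1899819.75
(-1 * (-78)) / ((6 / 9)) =117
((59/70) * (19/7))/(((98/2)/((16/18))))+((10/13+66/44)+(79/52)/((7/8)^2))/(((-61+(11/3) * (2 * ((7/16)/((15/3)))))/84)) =-59800221844/10173409155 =-5.88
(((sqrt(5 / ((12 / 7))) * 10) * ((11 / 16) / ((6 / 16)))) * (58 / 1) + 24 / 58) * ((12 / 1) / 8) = 18 / 29 + 1595 * sqrt(105) / 6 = 2724.60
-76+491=415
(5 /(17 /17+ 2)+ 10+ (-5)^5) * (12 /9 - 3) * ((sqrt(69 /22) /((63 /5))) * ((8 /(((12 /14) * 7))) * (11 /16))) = 58375 * sqrt(1518) /3402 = 668.54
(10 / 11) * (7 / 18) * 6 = 70 / 33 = 2.12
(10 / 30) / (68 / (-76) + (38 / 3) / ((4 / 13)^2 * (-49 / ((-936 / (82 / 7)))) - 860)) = -8501816 / 23196351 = -0.37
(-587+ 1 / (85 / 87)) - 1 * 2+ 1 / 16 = -799563 / 1360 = -587.91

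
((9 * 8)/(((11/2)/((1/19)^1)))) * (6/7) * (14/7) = 1728/1463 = 1.18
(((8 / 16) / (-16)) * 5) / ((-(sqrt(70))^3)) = sqrt(70) / 31360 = 0.00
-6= -6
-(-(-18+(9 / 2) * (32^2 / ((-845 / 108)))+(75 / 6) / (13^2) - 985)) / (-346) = 2690273 / 584740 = 4.60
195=195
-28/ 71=-0.39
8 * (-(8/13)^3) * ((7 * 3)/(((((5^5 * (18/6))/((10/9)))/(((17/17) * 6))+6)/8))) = -131072/590993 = -0.22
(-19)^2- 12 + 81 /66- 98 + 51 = 303.23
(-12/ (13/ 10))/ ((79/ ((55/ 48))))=-275/ 2054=-0.13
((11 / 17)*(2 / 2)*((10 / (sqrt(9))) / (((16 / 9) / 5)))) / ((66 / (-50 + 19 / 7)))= -4.35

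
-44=-44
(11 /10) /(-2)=-11 /20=-0.55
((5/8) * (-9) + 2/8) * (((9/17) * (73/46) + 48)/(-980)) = 1642299/6130880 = 0.27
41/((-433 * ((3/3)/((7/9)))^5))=-689087/25568217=-0.03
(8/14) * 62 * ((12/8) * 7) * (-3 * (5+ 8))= -14508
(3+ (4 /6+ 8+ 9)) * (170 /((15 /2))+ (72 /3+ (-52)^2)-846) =354268 /9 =39363.11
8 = 8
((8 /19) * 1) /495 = 8 /9405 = 0.00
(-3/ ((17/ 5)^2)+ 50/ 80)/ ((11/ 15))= 12675/ 25432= 0.50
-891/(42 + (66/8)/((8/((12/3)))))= -792/41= -19.32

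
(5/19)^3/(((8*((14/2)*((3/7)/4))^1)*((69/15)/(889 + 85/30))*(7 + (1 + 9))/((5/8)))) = 16721875/772378272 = 0.02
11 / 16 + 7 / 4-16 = -217 / 16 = -13.56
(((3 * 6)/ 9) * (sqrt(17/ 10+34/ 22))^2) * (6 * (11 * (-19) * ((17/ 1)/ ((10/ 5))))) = -345933/ 5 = -69186.60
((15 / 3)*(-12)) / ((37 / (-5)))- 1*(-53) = 2261 / 37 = 61.11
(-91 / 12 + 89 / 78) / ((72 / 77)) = -25795 / 3744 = -6.89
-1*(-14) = 14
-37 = -37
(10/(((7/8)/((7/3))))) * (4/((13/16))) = 5120/39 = 131.28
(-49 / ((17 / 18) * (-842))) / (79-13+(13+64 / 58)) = 12789 / 16625711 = 0.00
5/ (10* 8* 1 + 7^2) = 5/ 129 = 0.04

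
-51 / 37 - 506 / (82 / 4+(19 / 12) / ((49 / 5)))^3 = -95257833012183 / 66347310126113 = -1.44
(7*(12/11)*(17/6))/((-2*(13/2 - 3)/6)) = -204/11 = -18.55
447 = 447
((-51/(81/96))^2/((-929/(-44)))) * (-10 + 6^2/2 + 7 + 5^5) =40886517760/75249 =543349.65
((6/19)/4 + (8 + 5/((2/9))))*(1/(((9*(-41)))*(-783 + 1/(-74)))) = 42994/406238373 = 0.00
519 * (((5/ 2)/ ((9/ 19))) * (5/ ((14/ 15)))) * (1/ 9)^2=410875/ 2268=181.16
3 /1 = 3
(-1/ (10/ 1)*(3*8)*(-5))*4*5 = 240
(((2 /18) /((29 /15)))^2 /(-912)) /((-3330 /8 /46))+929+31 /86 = 5741300042885 /6177689127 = 929.36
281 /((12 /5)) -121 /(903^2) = 381882731 /3261636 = 117.08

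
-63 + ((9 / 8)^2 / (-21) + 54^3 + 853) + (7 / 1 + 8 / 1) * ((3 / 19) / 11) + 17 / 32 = 14817702787 / 93632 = 158254.69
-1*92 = -92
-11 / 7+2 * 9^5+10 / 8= 3306735 / 28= 118097.68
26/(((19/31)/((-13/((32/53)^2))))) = -14716351/9728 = -1512.78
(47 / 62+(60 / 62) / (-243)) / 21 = 541 / 15066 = 0.04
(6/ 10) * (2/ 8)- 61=-1217/ 20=-60.85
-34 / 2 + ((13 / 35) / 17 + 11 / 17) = -16.33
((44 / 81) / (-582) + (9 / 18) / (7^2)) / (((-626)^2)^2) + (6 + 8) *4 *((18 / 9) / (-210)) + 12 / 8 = 1714542140972873747 / 1773664283764931040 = 0.97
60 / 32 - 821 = -6553 / 8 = -819.12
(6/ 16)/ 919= 3/ 7352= 0.00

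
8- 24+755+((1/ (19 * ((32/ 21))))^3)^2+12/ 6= 37431711386866331625/ 50515130076626944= 741.00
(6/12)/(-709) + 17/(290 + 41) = 23775/469358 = 0.05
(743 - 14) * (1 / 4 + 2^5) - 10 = 23500.25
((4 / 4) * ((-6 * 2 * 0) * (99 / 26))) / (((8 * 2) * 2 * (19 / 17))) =0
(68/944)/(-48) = -17/11328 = -0.00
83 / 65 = 1.28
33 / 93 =11 / 31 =0.35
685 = 685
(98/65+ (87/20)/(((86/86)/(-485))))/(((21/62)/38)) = -322856227/1365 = -236524.71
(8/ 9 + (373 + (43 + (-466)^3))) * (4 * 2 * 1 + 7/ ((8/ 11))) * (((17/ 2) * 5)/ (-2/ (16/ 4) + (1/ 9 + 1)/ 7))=9550905801780/ 43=222114088413.49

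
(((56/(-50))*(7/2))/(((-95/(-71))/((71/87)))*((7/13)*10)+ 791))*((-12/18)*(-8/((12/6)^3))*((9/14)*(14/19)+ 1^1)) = -7339696/1524318225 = -0.00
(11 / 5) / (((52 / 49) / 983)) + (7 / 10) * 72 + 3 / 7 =2088.66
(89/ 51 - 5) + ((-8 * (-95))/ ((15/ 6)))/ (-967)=-176026/ 49317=-3.57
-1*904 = -904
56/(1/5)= 280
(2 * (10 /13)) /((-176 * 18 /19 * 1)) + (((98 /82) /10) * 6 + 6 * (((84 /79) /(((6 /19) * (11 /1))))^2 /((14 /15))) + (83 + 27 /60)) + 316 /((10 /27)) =135910704809609 /144900292680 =937.96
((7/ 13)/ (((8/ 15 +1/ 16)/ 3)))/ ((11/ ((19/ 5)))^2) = 363888/ 1124695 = 0.32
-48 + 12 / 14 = -330 / 7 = -47.14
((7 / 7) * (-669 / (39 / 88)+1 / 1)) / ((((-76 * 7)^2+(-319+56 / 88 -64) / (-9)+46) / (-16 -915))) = 602508753 / 121455256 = 4.96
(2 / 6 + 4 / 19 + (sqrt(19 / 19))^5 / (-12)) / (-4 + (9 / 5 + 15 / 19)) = -175 / 536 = -0.33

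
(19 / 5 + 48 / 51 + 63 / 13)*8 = 84752 / 1105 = 76.70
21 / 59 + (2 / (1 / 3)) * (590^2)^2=727041660000.36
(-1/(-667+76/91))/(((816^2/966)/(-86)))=-629993/3363738048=-0.00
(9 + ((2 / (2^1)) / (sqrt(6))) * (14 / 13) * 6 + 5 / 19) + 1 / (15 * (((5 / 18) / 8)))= 14 * sqrt(6) / 13 + 5312 / 475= 13.82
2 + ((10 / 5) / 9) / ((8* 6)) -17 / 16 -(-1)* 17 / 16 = 433 / 216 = 2.00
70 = 70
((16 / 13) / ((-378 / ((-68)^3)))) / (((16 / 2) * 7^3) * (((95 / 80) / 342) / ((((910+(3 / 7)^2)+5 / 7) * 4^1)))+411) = 598799269888 / 240388827133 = 2.49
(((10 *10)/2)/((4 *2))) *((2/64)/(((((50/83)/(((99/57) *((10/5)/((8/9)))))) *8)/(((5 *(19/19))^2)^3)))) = 385171875/155648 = 2474.63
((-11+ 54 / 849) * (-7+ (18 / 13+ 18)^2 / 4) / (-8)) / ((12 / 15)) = 227374175 / 1530464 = 148.57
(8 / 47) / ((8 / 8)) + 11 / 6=565 / 282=2.00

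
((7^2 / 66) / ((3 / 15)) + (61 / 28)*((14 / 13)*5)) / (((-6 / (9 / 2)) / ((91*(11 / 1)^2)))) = -510125 / 4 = -127531.25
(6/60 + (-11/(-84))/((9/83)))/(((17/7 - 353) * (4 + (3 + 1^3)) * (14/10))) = -4943/14841792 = -0.00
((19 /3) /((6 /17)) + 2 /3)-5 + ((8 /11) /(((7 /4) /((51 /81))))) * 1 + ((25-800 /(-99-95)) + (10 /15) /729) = 1404699557 /32669406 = 43.00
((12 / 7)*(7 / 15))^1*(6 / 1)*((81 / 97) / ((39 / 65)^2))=1080 / 97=11.13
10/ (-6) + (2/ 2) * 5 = 10/ 3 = 3.33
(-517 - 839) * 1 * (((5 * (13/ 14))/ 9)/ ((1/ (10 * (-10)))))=1469000/ 21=69952.38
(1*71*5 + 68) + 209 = 632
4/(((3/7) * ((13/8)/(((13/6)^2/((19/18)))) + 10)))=208/231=0.90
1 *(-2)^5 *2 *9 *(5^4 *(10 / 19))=-3600000 / 19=-189473.68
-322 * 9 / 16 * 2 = -1449 / 4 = -362.25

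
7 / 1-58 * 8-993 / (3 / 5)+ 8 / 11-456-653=-3220.27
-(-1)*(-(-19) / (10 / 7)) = 133 / 10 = 13.30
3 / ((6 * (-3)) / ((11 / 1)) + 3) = 11 / 5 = 2.20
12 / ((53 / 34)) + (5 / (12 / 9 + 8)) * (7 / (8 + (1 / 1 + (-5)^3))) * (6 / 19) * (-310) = 1268907 / 116812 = 10.86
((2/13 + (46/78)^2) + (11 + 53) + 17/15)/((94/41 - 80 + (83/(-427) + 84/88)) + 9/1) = -192251159716/199023739785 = -0.97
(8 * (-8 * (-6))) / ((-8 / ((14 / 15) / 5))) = -224 / 25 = -8.96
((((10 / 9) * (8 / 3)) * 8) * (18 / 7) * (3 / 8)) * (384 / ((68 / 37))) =568320 / 119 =4775.80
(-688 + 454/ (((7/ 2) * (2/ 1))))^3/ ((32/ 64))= -165991931856/ 343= -483941492.29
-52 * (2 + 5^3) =-6604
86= 86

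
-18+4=-14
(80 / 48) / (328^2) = 5 / 322752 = 0.00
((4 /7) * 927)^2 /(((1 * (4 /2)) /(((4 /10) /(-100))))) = -3437316 /6125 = -561.19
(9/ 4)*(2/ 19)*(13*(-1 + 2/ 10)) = -234/ 95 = -2.46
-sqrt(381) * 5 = -5 * sqrt(381) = -97.60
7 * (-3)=-21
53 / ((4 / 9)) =477 / 4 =119.25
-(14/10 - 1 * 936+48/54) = 42017/45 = 933.71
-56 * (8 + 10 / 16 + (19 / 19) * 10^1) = -1043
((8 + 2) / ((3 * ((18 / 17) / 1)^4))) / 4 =417605 / 629856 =0.66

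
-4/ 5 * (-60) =48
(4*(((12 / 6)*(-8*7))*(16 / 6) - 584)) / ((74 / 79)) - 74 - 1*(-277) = -395851 / 111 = -3566.23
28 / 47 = 0.60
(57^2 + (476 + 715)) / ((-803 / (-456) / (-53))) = -107305920 / 803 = -133631.28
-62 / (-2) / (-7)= -31 / 7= -4.43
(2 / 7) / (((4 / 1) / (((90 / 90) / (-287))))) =-0.00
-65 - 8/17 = -1113/17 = -65.47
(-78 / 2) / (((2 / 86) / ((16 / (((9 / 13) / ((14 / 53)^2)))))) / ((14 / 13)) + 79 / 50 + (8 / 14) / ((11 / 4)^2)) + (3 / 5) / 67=-23.36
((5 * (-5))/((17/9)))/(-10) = 1.32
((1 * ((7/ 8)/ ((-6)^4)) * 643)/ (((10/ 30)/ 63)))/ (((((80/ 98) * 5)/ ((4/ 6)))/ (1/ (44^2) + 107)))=35534634331/ 24780800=1433.96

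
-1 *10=-10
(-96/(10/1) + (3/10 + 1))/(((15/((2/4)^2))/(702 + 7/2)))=-117113/1200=-97.59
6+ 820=826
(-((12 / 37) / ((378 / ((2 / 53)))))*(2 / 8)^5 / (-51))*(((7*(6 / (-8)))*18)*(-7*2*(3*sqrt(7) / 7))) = 3*sqrt(7) / 8534272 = 0.00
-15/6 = -5/2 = -2.50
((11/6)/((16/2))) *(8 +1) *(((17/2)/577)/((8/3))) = 1683/147712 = 0.01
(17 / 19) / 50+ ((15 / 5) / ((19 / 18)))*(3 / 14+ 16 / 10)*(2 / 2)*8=274439 / 6650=41.27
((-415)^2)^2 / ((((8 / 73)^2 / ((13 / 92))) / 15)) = 30822844724221875 / 5888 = 5234858139303.99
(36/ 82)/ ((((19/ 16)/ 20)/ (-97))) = -558720/ 779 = -717.23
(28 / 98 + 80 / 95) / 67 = 150 / 8911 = 0.02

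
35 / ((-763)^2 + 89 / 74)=518 / 8616119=0.00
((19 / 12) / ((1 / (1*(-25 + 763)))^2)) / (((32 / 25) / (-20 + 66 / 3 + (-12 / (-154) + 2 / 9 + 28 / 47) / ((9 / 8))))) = 327262165025 / 173712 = 1883935.28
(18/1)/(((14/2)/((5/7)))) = 90/49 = 1.84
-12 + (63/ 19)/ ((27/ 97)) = -5/ 57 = -0.09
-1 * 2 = -2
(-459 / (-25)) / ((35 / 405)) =37179 / 175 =212.45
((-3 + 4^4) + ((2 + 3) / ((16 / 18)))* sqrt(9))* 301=649859 / 8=81232.38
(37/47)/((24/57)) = 1.87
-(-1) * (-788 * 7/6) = -2758/3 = -919.33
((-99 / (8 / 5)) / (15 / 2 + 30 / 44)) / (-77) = 11 / 112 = 0.10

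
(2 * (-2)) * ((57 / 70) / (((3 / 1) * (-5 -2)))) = 38 / 245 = 0.16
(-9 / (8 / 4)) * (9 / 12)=-27 / 8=-3.38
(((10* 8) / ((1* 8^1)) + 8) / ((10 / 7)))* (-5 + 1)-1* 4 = -272 / 5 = -54.40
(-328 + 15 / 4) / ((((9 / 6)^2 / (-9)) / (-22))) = -28534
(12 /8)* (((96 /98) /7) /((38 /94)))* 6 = 20304 /6517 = 3.12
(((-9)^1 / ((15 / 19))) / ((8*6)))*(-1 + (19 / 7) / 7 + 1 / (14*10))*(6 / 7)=33801 / 274400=0.12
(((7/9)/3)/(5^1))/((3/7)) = 49/405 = 0.12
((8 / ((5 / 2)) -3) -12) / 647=-59 / 3235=-0.02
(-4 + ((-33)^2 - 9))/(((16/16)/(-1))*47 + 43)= -269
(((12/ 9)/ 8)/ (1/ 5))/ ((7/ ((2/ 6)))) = 5/ 126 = 0.04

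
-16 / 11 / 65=-16 / 715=-0.02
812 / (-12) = -203 / 3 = -67.67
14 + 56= 70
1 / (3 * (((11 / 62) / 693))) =1302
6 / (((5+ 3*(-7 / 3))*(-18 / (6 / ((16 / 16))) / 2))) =2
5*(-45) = -225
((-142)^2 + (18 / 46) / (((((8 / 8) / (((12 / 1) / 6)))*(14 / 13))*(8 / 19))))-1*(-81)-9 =26066191 / 1288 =20237.73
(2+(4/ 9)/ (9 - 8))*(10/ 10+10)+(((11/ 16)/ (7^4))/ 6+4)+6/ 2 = 23433793/ 691488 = 33.89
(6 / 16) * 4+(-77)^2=11861 / 2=5930.50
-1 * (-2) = 2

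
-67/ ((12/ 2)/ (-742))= 8285.67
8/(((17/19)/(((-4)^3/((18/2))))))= -9728/153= -63.58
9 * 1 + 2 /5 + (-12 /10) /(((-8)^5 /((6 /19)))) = 1463093 /155648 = 9.40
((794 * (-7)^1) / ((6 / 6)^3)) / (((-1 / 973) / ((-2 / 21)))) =-1545124 / 3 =-515041.33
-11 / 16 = -0.69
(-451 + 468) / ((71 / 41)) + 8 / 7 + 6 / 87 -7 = 58066 / 14413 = 4.03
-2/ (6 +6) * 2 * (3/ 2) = -1/ 2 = -0.50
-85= -85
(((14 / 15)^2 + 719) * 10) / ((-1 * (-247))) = 323942 / 11115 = 29.14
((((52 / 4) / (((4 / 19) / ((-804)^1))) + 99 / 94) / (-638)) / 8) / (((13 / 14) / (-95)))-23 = -3175094647 / 3118544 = -1018.13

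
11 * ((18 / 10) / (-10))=-99 / 50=-1.98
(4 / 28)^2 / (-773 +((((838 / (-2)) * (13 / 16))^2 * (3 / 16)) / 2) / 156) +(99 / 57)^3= 40584190454011 / 7746013966761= 5.24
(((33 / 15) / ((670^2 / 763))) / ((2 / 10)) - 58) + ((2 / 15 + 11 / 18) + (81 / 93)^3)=-6809427991403 / 120358619100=-56.58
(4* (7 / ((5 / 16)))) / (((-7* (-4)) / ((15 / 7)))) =48 / 7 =6.86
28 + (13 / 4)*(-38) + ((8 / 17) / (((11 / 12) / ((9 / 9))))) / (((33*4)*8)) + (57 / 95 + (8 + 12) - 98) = -172.90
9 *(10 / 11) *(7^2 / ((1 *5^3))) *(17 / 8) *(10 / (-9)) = -833 / 110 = -7.57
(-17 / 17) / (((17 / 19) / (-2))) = 38 / 17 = 2.24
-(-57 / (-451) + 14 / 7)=-959 / 451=-2.13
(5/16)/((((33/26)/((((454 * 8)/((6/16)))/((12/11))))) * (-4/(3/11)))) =-14755/99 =-149.04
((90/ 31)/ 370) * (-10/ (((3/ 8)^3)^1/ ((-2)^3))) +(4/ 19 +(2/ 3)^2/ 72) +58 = 247557037/ 3530466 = 70.12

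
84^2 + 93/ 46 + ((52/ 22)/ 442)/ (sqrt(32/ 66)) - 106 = sqrt(33)/ 748 + 319793/ 46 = 6952.03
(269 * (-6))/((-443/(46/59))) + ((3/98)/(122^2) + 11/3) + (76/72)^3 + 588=8277791043850379/13896294440868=595.68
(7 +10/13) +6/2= 140/13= 10.77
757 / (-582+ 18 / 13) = -1.30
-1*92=-92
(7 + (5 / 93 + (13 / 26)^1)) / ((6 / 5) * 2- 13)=-7025 / 9858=-0.71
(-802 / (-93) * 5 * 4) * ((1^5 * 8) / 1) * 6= 256640 / 31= 8278.71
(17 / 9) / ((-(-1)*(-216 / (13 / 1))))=-221 / 1944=-0.11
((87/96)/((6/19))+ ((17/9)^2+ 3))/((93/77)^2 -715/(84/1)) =-290076325/216784944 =-1.34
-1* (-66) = 66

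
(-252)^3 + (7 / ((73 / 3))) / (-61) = -16003008.00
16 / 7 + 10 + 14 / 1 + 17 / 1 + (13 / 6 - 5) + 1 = 1741 / 42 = 41.45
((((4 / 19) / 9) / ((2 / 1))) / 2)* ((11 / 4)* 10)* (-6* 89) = -85.88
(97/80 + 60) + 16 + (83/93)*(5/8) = 578611/7440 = 77.77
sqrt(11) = 3.32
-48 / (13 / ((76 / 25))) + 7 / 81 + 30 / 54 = -278588 / 26325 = -10.58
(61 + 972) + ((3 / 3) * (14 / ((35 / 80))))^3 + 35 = 33836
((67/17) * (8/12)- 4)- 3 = -223/51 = -4.37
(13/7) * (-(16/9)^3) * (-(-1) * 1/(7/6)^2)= -212992/27783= -7.67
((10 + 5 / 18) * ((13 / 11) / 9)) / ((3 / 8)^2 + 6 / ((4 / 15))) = 76960 / 1291059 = 0.06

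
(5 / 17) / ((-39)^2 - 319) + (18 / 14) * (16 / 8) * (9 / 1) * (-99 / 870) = -54615007 / 20740510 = -2.63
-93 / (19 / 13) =-1209 / 19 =-63.63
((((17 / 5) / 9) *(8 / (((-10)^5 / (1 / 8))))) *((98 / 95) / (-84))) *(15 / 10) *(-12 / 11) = -119 / 1567500000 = -0.00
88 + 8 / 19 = 1680 / 19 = 88.42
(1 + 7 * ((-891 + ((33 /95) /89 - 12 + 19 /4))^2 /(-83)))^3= -269580593780893347296627135707362815988019373567 /855610088503760772720797888000000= -315074117758849.25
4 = 4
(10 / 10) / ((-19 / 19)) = -1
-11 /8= -1.38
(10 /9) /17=10 /153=0.07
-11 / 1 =-11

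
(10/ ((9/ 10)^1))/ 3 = 100/ 27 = 3.70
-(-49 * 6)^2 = -86436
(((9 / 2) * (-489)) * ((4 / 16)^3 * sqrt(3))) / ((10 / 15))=-89.33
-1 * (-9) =9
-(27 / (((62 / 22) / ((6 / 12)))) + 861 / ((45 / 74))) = -1321211 / 930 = -1420.66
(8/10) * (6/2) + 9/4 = 93/20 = 4.65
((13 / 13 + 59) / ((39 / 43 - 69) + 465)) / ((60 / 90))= 1290 / 5689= 0.23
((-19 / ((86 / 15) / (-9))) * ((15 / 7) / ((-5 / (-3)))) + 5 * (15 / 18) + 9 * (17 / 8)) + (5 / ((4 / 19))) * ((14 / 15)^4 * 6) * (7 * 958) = 5893763352571 / 8127000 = 725207.75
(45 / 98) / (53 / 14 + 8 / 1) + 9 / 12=243 / 308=0.79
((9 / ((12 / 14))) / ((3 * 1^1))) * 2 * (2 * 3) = 42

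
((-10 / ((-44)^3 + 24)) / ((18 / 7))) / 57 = 7 / 8737416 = 0.00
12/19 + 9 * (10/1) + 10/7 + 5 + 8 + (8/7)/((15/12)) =70473/665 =105.97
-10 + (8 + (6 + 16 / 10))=28 / 5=5.60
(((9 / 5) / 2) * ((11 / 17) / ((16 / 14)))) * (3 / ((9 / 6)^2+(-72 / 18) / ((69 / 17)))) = 143451 / 118660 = 1.21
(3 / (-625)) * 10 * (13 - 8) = -6 / 25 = -0.24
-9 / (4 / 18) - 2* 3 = -93 / 2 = -46.50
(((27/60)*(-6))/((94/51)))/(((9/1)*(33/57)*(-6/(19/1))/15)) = 55233/4136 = 13.35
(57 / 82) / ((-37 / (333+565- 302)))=-16986 / 1517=-11.20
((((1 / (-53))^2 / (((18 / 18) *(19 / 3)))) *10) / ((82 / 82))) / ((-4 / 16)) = -120 / 53371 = -0.00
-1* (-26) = 26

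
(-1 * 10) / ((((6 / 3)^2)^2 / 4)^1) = -5 / 2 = -2.50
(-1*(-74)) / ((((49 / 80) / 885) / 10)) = 1069224.49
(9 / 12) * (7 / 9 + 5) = 13 / 3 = 4.33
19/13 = 1.46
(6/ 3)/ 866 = 1/ 433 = 0.00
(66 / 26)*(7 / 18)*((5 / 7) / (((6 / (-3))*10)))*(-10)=55 / 156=0.35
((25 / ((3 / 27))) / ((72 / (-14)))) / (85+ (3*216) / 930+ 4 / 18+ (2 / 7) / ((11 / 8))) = -18797625 / 37005236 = -0.51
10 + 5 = 15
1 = 1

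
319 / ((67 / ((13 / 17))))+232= 268395 / 1139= 235.64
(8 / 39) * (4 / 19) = 32 / 741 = 0.04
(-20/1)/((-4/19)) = 95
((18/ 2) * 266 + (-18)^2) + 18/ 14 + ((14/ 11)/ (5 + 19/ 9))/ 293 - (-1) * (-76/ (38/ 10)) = 1948755161/ 721952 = 2699.29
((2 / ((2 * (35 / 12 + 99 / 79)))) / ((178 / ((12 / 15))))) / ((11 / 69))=130824 / 19349935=0.01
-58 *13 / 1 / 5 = -754 / 5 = -150.80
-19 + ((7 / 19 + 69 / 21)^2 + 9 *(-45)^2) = 322282130 / 17689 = 18219.35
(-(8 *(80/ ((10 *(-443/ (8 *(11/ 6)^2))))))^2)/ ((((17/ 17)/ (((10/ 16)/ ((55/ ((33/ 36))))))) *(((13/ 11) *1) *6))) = -41229056/ 1859851773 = -0.02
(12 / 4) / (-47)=-3 / 47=-0.06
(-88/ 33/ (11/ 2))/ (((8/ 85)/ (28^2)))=-133280/ 33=-4038.79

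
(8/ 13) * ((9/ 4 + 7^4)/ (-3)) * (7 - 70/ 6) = 2300.55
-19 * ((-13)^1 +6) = 133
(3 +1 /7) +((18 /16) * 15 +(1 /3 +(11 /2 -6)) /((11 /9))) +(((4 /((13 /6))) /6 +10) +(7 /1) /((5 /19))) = 2273839 /40040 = 56.79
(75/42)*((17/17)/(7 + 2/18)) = 225/896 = 0.25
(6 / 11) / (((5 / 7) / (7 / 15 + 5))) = 1148 / 275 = 4.17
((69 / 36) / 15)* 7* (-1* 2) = -161 / 90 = -1.79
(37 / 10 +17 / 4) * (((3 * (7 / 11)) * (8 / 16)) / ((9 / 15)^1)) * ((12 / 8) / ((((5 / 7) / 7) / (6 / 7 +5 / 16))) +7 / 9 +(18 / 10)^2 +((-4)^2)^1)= 99399433 / 211200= 470.64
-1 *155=-155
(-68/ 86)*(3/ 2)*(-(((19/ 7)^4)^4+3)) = 14710517176587056700684/ 1429016014492843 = 10294158.38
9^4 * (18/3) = 39366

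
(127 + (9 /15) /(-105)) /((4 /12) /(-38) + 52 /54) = 22801824 /171325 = 133.09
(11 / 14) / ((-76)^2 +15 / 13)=143 / 1051442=0.00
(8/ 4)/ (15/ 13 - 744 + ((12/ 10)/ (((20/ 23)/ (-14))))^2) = -8125/ 1501434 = -0.01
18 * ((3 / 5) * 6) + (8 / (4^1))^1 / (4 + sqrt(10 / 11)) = 27112 / 415 - sqrt(110) / 83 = 65.20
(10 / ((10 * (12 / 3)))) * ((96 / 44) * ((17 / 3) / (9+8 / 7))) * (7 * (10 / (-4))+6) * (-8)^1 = 21896 / 781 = 28.04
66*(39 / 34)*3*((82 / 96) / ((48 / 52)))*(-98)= -11204193 / 544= -20595.94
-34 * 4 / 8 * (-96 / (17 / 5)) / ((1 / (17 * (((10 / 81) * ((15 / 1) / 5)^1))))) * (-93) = -843200 / 3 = -281066.67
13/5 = 2.60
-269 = -269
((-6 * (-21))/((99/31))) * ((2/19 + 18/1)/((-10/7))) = -522536/1045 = -500.03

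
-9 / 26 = -0.35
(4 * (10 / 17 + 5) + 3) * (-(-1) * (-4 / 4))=-431 / 17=-25.35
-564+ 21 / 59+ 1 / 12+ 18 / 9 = -397585 / 708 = -561.56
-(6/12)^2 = -1/4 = -0.25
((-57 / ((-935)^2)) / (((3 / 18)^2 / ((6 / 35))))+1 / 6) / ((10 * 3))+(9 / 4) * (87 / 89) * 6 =6471413390017 / 490177957500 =13.20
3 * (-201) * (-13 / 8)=7839 / 8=979.88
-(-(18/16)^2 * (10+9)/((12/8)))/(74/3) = 1539/2368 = 0.65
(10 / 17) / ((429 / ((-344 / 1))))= -3440 / 7293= -0.47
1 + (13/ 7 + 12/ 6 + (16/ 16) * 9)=97/ 7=13.86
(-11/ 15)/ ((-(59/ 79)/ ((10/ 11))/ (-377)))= -59566/ 177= -336.53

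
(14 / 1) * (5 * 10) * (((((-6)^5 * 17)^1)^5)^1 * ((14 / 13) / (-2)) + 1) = 15215232539186791571727220000.00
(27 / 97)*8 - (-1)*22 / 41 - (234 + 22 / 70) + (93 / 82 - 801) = -287136109 / 278390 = -1031.42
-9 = -9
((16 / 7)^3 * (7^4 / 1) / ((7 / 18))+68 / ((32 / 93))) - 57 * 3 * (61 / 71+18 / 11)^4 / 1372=75466611341533499973 / 1020911844653624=73920.79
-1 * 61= -61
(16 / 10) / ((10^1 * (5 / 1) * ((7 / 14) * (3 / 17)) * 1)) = 0.36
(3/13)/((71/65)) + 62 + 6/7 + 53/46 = 1468211/22862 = 64.22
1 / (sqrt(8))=sqrt(2) / 4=0.35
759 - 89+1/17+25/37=670.73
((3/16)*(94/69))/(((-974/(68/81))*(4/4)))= -799/3629124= -0.00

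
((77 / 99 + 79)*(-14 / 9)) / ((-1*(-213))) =-10052 / 17253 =-0.58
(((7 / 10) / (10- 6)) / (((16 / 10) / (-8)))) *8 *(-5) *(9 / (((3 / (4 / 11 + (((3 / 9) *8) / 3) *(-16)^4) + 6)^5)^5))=369999287415805887384180533347108298283276770597344347585500798403613374328748356364075913436105923331639752334836191402471871035147974874188046454677652712900540592291840 / 33401408580993179905603082219024291620500188656453562960703698942928555451425980877360291589419716030869869348080430889605303546268347845761290404653630208376892230016736769310669633400889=0.00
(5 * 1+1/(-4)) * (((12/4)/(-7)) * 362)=-10317/14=-736.93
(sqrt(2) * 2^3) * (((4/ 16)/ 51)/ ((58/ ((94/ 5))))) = 94 * sqrt(2)/ 7395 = 0.02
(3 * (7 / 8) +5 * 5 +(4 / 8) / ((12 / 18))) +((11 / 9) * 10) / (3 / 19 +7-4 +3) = 255751 / 8424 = 30.36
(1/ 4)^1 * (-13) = -13/ 4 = -3.25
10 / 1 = 10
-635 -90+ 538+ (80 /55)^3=-244801 /1331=-183.92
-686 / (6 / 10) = -3430 / 3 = -1143.33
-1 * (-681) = 681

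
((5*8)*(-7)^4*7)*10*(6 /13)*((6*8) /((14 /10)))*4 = 5531904000 /13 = 425531076.92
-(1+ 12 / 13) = -25 / 13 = -1.92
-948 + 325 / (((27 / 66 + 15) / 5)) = -842.54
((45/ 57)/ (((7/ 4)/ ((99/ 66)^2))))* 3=405/ 133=3.05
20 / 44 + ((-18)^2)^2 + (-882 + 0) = 104094.45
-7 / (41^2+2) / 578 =-7 / 972774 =-0.00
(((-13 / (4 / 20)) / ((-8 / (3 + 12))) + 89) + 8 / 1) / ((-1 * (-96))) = 1751 / 768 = 2.28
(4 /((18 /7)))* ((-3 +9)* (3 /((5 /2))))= 11.20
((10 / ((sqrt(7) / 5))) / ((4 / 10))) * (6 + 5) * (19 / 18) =26125 * sqrt(7) / 126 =548.57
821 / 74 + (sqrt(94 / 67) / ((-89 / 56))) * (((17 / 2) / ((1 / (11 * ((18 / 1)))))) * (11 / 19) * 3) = 821 / 74-3110184 * sqrt(6298) / 113297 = -2167.46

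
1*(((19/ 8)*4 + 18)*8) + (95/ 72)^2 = 1149505/ 5184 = 221.74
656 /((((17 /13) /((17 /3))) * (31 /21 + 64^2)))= 4592 /6619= 0.69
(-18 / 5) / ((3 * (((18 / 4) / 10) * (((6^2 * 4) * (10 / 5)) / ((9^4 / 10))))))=-243 / 40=-6.08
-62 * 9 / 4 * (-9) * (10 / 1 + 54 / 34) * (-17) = -494667 / 2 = -247333.50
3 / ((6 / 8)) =4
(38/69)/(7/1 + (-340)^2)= 38/7976883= 0.00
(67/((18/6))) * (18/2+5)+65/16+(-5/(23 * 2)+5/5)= 350653/1104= 317.62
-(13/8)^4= -28561/4096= -6.97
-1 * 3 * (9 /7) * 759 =-20493 /7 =-2927.57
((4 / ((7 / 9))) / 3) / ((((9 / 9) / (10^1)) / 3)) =360 / 7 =51.43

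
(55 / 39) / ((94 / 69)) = 1.04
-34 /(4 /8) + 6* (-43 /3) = -154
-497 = -497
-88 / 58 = -44 / 29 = -1.52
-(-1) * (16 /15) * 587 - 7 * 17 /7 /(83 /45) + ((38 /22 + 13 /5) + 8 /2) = 8562713 /13695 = 625.24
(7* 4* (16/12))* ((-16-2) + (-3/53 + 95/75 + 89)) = 6429584/2385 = 2695.84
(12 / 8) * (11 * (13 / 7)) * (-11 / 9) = -1573 / 42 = -37.45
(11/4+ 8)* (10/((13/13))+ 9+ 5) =258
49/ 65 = 0.75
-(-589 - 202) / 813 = 791 / 813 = 0.97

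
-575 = -575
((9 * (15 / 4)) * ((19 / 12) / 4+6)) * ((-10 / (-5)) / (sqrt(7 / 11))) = 13815 * sqrt(77) / 224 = 541.19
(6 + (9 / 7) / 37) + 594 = 155409 / 259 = 600.03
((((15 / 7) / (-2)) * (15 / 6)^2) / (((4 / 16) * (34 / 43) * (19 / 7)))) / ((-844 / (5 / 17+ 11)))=193500 / 1158601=0.17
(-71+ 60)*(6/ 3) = -22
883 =883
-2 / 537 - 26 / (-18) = 2321 / 1611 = 1.44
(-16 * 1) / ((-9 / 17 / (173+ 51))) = 6769.78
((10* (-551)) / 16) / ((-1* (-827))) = -2755 / 6616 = -0.42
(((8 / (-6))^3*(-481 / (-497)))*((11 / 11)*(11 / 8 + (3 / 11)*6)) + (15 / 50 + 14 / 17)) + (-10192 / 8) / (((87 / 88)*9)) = -12045042781 / 80856930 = -148.97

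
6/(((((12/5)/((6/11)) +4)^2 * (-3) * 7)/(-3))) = 25/2058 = 0.01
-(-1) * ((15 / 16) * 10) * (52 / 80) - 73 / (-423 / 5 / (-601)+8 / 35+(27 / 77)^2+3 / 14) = -97.22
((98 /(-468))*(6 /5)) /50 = -49 /9750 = -0.01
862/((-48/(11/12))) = -4741/288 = -16.46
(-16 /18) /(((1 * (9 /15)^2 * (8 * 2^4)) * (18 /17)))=-0.02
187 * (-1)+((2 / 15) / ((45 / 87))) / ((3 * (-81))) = -187.00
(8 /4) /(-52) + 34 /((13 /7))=475 /26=18.27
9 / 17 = 0.53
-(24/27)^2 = -64/81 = -0.79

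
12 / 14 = 6 / 7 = 0.86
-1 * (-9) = 9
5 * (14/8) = 35/4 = 8.75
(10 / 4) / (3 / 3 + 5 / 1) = 5 / 12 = 0.42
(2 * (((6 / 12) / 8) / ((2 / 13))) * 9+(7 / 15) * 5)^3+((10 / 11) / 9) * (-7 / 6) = 363879319 / 405504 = 897.35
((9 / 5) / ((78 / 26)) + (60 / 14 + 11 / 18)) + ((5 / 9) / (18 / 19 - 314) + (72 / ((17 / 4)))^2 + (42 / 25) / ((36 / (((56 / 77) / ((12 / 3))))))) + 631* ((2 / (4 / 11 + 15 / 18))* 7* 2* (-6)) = -69225581234634893 / 784238000700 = -88271.14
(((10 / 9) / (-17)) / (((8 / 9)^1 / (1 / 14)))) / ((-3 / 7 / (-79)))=-395 / 408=-0.97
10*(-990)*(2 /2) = -9900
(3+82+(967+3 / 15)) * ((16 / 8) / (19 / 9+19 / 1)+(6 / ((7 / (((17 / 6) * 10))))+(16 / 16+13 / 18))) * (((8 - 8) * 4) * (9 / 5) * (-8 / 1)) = 0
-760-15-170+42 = -903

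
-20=-20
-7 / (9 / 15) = -35 / 3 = -11.67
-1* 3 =-3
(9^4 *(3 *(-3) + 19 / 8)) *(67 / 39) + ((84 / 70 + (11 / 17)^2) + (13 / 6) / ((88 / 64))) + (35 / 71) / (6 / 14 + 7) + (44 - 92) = -26308719620197 / 352106040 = -74718.17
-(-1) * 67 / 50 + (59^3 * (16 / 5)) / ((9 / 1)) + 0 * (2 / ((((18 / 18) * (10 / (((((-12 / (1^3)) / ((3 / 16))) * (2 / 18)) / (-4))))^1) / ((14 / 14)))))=32861243 / 450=73024.98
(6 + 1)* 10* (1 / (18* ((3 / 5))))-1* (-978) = 26581 / 27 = 984.48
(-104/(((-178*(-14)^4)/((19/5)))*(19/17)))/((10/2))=0.00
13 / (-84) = -13 / 84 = -0.15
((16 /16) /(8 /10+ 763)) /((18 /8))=20 /34371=0.00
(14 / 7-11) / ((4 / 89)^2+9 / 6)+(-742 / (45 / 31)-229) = -31958243 / 42831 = -746.15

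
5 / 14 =0.36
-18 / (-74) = 0.24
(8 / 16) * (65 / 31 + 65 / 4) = 2275 / 248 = 9.17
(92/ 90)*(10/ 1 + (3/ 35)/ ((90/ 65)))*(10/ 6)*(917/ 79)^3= 5353493750941/ 199680795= 26810.26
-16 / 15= -1.07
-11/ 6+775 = 4639/ 6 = 773.17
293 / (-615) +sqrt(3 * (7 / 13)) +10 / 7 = 4099 / 4305 +sqrt(273) / 13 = 2.22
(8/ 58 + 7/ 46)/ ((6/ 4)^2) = 0.13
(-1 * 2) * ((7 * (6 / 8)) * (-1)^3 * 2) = 21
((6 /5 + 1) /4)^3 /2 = 1331 /16000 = 0.08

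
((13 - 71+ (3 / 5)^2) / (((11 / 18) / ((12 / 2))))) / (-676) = 3537 / 4225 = 0.84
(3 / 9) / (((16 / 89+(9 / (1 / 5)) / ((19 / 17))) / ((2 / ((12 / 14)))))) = 11837 / 615501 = 0.02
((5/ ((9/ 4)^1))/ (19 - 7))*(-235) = -1175/ 27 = -43.52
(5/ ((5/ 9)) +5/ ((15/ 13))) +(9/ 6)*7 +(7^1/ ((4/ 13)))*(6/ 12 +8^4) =2237261/ 24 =93219.21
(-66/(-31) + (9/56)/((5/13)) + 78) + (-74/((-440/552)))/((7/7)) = 16554633/95480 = 173.38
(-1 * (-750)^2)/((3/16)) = -3000000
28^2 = 784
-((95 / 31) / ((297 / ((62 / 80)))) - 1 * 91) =216197 / 2376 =90.99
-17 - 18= -35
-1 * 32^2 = -1024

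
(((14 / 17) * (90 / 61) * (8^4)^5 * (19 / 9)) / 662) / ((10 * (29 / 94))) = 14413824650594800893952 / 9954163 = 1448019753202233.17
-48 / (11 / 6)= -288 / 11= -26.18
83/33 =2.52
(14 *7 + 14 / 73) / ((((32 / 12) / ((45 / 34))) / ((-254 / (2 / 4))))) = -30723840 / 1241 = -24757.32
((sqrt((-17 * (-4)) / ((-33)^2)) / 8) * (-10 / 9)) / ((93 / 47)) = -235 * sqrt(17) / 55242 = -0.02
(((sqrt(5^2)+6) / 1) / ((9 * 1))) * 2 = 22 / 9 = 2.44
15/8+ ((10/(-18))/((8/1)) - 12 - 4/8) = -385/36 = -10.69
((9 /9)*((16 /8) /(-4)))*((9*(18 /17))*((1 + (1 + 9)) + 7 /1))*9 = -771.88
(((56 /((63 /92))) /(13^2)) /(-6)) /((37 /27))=-368 /6253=-0.06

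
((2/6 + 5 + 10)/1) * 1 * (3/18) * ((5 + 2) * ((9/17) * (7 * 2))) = 2254/17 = 132.59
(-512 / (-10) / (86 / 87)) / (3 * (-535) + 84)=-3712 / 109005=-0.03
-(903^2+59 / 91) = -74202278 / 91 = -815409.65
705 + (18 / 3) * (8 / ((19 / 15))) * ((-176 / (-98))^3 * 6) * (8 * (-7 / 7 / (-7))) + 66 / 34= 588427885146 / 266004389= 2212.10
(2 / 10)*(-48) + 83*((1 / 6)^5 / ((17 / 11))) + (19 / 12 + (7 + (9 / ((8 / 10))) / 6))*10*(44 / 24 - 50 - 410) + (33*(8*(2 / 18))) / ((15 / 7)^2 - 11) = -4973810285827 / 103770720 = -47930.77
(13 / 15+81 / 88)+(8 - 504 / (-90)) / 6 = 4.05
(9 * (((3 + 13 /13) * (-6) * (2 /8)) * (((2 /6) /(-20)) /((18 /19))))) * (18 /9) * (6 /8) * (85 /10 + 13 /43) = 43149 /3440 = 12.54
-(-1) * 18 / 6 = 3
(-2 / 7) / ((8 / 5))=-5 / 28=-0.18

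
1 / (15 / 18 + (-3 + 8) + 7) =6 / 77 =0.08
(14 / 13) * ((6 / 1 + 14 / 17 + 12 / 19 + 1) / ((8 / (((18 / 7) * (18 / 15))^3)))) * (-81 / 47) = -69665537808 / 1208787125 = -57.63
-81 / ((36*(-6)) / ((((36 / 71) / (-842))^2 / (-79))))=-243 / 141168557198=-0.00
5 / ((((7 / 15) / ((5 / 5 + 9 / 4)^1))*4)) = 975 / 112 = 8.71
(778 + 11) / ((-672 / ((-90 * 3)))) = 35505 / 112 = 317.01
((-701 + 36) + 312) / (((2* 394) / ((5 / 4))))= -1765 / 3152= -0.56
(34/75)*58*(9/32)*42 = 31059/100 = 310.59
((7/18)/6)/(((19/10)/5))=175/1026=0.17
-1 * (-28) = 28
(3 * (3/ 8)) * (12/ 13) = 27/ 26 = 1.04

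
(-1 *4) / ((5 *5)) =-4 / 25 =-0.16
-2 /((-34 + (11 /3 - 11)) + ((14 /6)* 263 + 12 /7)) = -42 /12055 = -0.00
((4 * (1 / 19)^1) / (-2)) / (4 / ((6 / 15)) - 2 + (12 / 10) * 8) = -5 / 836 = -0.01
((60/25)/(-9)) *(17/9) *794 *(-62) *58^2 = 11261003456/135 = 83414840.41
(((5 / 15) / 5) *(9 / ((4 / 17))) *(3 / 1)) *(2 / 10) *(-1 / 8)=-153 / 800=-0.19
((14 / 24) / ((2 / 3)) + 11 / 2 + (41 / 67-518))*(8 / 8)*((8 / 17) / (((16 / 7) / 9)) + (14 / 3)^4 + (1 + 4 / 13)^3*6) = -270432838074371 / 1081029456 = -250162.32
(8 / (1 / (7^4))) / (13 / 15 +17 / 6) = 192080 / 37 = 5191.35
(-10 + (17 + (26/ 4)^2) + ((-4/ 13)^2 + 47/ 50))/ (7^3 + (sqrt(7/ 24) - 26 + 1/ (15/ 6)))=8091900342/ 51076431445 - 849811 * sqrt(42)/ 20430572578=0.16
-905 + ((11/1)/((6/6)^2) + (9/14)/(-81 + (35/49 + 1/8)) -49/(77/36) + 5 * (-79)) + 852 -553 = -1012.92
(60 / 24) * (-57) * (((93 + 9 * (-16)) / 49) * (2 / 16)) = 18.54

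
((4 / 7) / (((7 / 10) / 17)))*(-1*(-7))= 97.14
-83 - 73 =-156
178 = 178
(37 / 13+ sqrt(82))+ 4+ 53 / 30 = 3359 / 390+ sqrt(82) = 17.67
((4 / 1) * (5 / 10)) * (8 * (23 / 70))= 184 / 35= 5.26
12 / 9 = 4 / 3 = 1.33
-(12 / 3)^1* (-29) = 116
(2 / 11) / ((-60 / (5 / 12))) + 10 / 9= 293 / 264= 1.11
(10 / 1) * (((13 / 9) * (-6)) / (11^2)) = -260 / 363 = -0.72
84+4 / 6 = 254 / 3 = 84.67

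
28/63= 4/9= 0.44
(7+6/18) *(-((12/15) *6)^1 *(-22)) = 3872/5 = 774.40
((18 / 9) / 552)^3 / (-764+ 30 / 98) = -49 / 786760658496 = -0.00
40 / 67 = 0.60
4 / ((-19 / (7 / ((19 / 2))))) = -56 / 361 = -0.16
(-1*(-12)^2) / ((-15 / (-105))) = -1008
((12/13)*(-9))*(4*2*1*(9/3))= -2592/13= -199.38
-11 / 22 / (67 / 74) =-37 / 67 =-0.55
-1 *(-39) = 39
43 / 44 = 0.98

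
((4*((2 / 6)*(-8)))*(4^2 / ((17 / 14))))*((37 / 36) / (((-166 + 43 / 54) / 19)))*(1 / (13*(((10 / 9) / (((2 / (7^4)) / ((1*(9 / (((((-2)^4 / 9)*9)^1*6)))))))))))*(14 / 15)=23035904 / 2415137725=0.01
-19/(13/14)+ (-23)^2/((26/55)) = 28563/26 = 1098.58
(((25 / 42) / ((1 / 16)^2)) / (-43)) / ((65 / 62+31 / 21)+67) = -198400 / 3892403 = -0.05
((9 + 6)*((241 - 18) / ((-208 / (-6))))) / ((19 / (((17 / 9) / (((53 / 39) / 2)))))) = 56865 / 4028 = 14.12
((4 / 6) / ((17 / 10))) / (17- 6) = 20 / 561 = 0.04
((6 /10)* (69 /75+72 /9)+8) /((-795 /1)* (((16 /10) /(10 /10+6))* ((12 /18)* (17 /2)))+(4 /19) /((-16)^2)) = -14206528 /1095615125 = -0.01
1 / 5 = 0.20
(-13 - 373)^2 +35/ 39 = 5810879/ 39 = 148996.90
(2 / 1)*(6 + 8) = 28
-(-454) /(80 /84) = 4767 /10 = 476.70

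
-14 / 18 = -7 / 9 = -0.78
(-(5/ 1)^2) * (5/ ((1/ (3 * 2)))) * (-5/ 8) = 1875/ 4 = 468.75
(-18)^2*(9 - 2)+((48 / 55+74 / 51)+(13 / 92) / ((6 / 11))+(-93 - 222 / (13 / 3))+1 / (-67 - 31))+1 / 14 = 233032519143 / 109589480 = 2126.41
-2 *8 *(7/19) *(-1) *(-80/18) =-4480/171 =-26.20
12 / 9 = 4 / 3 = 1.33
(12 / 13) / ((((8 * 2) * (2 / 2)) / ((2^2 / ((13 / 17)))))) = 51 / 169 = 0.30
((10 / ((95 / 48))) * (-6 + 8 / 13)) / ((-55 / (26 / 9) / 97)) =138.62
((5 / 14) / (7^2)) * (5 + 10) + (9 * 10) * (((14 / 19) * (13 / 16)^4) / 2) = 3109220445 / 213549056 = 14.56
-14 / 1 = -14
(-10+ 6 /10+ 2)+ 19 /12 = -349 /60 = -5.82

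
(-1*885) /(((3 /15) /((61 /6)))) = -89975 /2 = -44987.50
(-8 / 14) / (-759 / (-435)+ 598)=-580 / 608741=-0.00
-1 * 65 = -65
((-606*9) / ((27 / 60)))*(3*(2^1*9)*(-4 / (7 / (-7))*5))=-13089600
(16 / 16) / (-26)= -1 / 26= -0.04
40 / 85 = 8 / 17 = 0.47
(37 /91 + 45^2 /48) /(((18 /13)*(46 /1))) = 62017 /92736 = 0.67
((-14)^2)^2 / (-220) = -9604 / 55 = -174.62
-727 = -727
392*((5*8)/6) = 7840/3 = 2613.33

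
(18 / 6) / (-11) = -3 / 11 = -0.27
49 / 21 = 7 / 3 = 2.33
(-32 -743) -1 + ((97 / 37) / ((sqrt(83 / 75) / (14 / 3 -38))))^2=2087726344 / 340881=6124.50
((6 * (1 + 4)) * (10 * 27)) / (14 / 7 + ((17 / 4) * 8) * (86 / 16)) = 32400 / 739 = 43.84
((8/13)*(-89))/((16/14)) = -623/13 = -47.92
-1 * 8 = -8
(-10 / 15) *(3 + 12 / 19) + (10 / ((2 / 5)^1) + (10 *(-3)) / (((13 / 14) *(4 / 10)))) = -14373 / 247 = -58.19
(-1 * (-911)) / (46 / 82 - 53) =-37351 / 2150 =-17.37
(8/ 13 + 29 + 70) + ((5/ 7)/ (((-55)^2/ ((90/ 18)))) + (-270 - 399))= -6269481/ 11011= -569.38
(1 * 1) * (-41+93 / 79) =-3146 / 79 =-39.82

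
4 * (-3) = -12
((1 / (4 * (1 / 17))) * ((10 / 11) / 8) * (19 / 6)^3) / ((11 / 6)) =583015 / 69696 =8.37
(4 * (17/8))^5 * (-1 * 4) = -1419857/8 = -177482.12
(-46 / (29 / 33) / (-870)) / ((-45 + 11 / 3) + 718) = 759 / 8536150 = 0.00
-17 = -17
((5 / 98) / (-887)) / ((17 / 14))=-5 / 105553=-0.00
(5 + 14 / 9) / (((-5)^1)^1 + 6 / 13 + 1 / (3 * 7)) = -5369 / 3678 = -1.46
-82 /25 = -3.28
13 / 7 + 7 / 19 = 296 / 133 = 2.23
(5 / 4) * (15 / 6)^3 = 625 / 32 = 19.53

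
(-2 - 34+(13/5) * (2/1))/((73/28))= -4312/365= -11.81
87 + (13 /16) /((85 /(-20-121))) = 116487 /1360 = 85.65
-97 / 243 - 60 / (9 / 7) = -11437 / 243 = -47.07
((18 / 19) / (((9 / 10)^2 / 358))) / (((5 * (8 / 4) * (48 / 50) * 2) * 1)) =22375 / 1026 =21.81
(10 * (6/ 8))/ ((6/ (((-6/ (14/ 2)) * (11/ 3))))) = -55/ 14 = -3.93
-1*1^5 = -1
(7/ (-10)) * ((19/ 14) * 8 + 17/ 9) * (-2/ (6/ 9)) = 26.77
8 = 8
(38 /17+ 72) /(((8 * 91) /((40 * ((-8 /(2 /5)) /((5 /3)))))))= -75720 /1547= -48.95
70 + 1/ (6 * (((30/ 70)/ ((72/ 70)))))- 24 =232/ 5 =46.40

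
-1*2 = -2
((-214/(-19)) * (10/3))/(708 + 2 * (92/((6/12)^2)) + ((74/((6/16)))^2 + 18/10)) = 32100/34530239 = 0.00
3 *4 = 12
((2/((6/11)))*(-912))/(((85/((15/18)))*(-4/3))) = 418/17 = 24.59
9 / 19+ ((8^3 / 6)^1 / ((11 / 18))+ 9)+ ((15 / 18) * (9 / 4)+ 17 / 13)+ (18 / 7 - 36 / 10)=151.26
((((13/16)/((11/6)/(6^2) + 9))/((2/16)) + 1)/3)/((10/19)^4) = 437748239/58650000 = 7.46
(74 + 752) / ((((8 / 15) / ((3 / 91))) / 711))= 1887705 / 52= 36302.02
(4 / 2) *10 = 20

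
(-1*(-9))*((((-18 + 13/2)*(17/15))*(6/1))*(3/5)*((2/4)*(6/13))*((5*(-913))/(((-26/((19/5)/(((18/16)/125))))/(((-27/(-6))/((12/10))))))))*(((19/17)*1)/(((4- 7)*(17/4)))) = 6822575100/2873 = 2374721.58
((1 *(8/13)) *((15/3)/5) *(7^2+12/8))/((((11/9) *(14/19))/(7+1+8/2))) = 414504/1001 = 414.09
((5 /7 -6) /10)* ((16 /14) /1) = -148 /245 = -0.60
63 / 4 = 15.75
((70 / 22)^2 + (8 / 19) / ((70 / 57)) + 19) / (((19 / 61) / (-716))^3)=-357932471734.55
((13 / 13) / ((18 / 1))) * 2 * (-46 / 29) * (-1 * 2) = 92 / 261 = 0.35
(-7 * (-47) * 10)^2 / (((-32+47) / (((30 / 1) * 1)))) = 21648200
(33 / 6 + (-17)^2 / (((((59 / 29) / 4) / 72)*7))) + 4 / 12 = 5850.21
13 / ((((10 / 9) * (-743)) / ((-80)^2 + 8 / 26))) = -374418 / 3715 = -100.79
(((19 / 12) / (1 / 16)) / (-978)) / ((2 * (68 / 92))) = -437 / 24939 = -0.02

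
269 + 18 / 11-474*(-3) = 18619 / 11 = 1692.64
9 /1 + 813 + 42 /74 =30435 /37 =822.57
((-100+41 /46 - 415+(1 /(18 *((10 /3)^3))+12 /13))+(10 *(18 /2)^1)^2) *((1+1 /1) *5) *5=4536915897 /11960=379340.79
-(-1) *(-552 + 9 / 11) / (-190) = 6063 / 2090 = 2.90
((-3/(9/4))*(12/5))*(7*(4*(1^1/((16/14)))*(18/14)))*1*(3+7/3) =-2688/5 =-537.60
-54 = -54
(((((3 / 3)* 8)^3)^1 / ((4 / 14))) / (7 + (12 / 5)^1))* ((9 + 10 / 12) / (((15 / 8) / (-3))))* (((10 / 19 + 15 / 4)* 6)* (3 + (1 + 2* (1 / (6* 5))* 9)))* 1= -316126720 / 893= -354005.29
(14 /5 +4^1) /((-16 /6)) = -51 /20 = -2.55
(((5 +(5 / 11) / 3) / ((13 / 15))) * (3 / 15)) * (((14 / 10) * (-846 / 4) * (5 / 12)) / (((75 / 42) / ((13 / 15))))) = -39151 / 550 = -71.18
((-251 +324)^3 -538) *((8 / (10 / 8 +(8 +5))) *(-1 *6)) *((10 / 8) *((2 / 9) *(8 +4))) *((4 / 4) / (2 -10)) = 10359440 / 19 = 545233.68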